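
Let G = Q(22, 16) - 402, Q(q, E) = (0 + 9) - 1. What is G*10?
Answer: -3940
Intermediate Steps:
Q(q, E) = 8 (Q(q, E) = 9 - 1 = 8)
G = -394 (G = 8 - 402 = -394)
G*10 = -394*10 = -3940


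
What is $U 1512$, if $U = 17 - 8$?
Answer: $13608$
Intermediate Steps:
$U = 9$ ($U = 17 - 8 = 9$)
$U 1512 = 9 \cdot 1512 = 13608$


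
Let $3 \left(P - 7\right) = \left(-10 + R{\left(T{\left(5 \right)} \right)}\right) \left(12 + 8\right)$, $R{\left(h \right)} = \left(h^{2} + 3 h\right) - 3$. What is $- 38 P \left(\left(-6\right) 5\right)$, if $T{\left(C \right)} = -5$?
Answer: $-14820$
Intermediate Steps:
$R{\left(h \right)} = -3 + h^{2} + 3 h$
$P = -13$ ($P = 7 + \frac{\left(-10 + \left(-3 + \left(-5\right)^{2} + 3 \left(-5\right)\right)\right) \left(12 + 8\right)}{3} = 7 + \frac{\left(-10 - -7\right) 20}{3} = 7 + \frac{\left(-10 + 7\right) 20}{3} = 7 + \frac{\left(-3\right) 20}{3} = 7 + \frac{1}{3} \left(-60\right) = 7 - 20 = -13$)
$- 38 P \left(\left(-6\right) 5\right) = \left(-38\right) \left(-13\right) \left(\left(-6\right) 5\right) = 494 \left(-30\right) = -14820$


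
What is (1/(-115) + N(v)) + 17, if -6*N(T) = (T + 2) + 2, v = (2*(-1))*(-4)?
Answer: 1724/115 ≈ 14.991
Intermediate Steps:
v = 8 (v = -2*(-4) = 8)
N(T) = -⅔ - T/6 (N(T) = -((T + 2) + 2)/6 = -((2 + T) + 2)/6 = -(4 + T)/6 = -⅔ - T/6)
(1/(-115) + N(v)) + 17 = (1/(-115) + (-⅔ - ⅙*8)) + 17 = (-1/115 + (-⅔ - 4/3)) + 17 = (-1/115 - 2) + 17 = -231/115 + 17 = 1724/115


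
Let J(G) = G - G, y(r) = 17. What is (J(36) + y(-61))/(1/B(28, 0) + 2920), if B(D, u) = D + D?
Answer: 952/163521 ≈ 0.0058219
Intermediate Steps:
B(D, u) = 2*D
J(G) = 0
(J(36) + y(-61))/(1/B(28, 0) + 2920) = (0 + 17)/(1/(2*28) + 2920) = 17/(1/56 + 2920) = 17/(163521/56) = 17*(56/163521) = 952/163521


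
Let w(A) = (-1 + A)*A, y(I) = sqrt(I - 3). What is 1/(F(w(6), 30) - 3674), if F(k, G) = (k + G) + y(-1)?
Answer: -1807/6530500 - I/6530500 ≈ -0.0002767 - 1.5313e-7*I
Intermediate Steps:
y(I) = sqrt(-3 + I)
w(A) = A*(-1 + A)
F(k, G) = G + k + 2*I (F(k, G) = (k + G) + sqrt(-3 - 1) = (G + k) + sqrt(-4) = (G + k) + 2*I = G + k + 2*I)
1/(F(w(6), 30) - 3674) = 1/((30 + 6*(-1 + 6) + 2*I) - 3674) = 1/((30 + 6*5 + 2*I) - 3674) = 1/((30 + 30 + 2*I) - 3674) = 1/((60 + 2*I) - 3674) = 1/(-3614 + 2*I) = (-3614 - 2*I)/13061000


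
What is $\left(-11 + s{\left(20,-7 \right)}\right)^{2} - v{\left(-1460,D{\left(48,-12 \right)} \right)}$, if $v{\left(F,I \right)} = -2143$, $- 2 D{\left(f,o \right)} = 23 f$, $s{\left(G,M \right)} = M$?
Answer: $2467$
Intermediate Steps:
$D{\left(f,o \right)} = - \frac{23 f}{2}$
$\left(-11 + s{\left(20,-7 \right)}\right)^{2} - v{\left(-1460,D{\left(48,-12 \right)} \right)} = \left(-11 - 7\right)^{2} - -2143 = \left(-18\right)^{2} + 2143 = 324 + 2143 = 2467$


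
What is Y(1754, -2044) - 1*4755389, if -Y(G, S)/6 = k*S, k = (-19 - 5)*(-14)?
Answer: -634685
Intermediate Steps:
k = 336 (k = -24*(-14) = 336)
Y(G, S) = -2016*S
Y(1754, -2044) - 1*4755389 = -2016*(-2044) - 1*4755389 = 4120704 - 4755389 = -634685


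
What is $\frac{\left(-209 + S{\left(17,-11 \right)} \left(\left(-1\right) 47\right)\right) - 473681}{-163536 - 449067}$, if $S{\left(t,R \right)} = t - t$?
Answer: $\frac{473890}{612603} \approx 0.77357$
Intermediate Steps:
$S{\left(t,R \right)} = 0$
$\frac{\left(-209 + S{\left(17,-11 \right)} \left(\left(-1\right) 47\right)\right) - 473681}{-163536 - 449067} = \frac{\left(-209 + 0 \left(\left(-1\right) 47\right)\right) - 473681}{-163536 - 449067} = \frac{\left(-209 + 0 \left(-47\right)\right) - 473681}{-612603} = \left(\left(-209 + 0\right) - 473681\right) \left(- \frac{1}{612603}\right) = \left(-209 - 473681\right) \left(- \frac{1}{612603}\right) = \left(-473890\right) \left(- \frac{1}{612603}\right) = \frac{473890}{612603}$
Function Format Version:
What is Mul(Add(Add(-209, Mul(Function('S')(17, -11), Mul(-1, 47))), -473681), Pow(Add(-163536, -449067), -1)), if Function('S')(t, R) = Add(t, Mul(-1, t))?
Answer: Rational(473890, 612603) ≈ 0.77357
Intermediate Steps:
Function('S')(t, R) = 0
Mul(Add(Add(-209, Mul(Function('S')(17, -11), Mul(-1, 47))), -473681), Pow(Add(-163536, -449067), -1)) = Mul(Add(Add(-209, Mul(0, Mul(-1, 47))), -473681), Pow(Add(-163536, -449067), -1)) = Mul(Add(Add(-209, Mul(0, -47)), -473681), Pow(-612603, -1)) = Mul(Add(Add(-209, 0), -473681), Rational(-1, 612603)) = Mul(Add(-209, -473681), Rational(-1, 612603)) = Mul(-473890, Rational(-1, 612603)) = Rational(473890, 612603)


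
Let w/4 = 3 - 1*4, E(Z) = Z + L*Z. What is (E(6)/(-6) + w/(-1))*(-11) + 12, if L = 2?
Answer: 1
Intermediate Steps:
E(Z) = 3*Z (E(Z) = Z + 2*Z = 3*Z)
w = -4 (w = 4*(3 - 1*4) = 4*(3 - 4) = 4*(-1) = -4)
(E(6)/(-6) + w/(-1))*(-11) + 12 = ((3*6)/(-6) - 4/(-1))*(-11) + 12 = (18*(-⅙) - 4*(-1))*(-11) + 12 = (-3 + 4)*(-11) + 12 = 1*(-11) + 12 = -11 + 12 = 1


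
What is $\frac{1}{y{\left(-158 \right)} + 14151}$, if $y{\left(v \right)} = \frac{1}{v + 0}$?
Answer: $\frac{158}{2235857} \approx 7.0666 \cdot 10^{-5}$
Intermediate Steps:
$y{\left(v \right)} = \frac{1}{v}$
$\frac{1}{y{\left(-158 \right)} + 14151} = \frac{1}{\frac{1}{-158} + 14151} = \frac{1}{- \frac{1}{158} + 14151} = \frac{1}{\frac{2235857}{158}} = \frac{158}{2235857}$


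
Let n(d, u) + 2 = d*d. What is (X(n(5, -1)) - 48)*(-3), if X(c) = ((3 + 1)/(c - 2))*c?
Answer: 916/7 ≈ 130.86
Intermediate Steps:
n(d, u) = -2 + d**2 (n(d, u) = -2 + d*d = -2 + d**2)
X(c) = 4*c/(-2 + c) (X(c) = (4/(-2 + c))*c = 4*c/(-2 + c))
(X(n(5, -1)) - 48)*(-3) = (4*(-2 + 5**2)/(-2 + (-2 + 5**2)) - 48)*(-3) = (4*(-2 + 25)/(-2 + (-2 + 25)) - 48)*(-3) = (4*23/(-2 + 23) - 48)*(-3) = (4*23/21 - 48)*(-3) = (4*23*(1/21) - 48)*(-3) = (92/21 - 48)*(-3) = -916/21*(-3) = 916/7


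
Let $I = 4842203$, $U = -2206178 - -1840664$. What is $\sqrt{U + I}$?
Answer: $7 \sqrt{91361} \approx 2115.8$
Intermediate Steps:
$U = -365514$ ($U = -2206178 + 1840664 = -365514$)
$\sqrt{U + I} = \sqrt{-365514 + 4842203} = \sqrt{4476689} = 7 \sqrt{91361}$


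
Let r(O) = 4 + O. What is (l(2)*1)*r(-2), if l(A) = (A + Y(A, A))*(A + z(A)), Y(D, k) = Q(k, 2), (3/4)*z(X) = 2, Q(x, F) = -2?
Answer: 0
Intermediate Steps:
z(X) = 8/3 (z(X) = (4/3)*2 = 8/3)
Y(D, k) = -2
l(A) = (-2 + A)*(8/3 + A) (l(A) = (A - 2)*(A + 8/3) = (-2 + A)*(8/3 + A))
(l(2)*1)*r(-2) = ((-16/3 + 2**2 + (2/3)*2)*1)*(4 - 2) = ((-16/3 + 4 + 4/3)*1)*2 = (0*1)*2 = 0*2 = 0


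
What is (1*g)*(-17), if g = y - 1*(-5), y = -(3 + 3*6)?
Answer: 272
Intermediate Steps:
y = -21 (y = -(3 + 18) = -1*21 = -21)
g = -16 (g = -21 - 1*(-5) = -21 + 5 = -16)
(1*g)*(-17) = (1*(-16))*(-17) = -16*(-17) = 272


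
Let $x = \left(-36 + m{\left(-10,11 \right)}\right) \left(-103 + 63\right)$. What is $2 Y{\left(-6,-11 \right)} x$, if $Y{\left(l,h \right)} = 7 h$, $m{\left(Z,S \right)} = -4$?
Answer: $-246400$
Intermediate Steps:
$x = 1600$ ($x = \left(-36 - 4\right) \left(-103 + 63\right) = \left(-40\right) \left(-40\right) = 1600$)
$2 Y{\left(-6,-11 \right)} x = 2 \cdot 7 \left(-11\right) 1600 = 2 \left(-77\right) 1600 = \left(-154\right) 1600 = -246400$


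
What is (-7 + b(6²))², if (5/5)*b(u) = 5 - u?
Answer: 1444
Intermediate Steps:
b(u) = 5 - u
(-7 + b(6²))² = (-7 + (5 - 1*6²))² = (-7 + (5 - 1*36))² = (-7 + (5 - 36))² = (-7 - 31)² = (-38)² = 1444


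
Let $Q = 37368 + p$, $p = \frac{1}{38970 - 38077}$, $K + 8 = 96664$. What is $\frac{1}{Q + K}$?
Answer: $\frac{893}{119683433} \approx 7.4613 \cdot 10^{-6}$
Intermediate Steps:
$K = 96656$ ($K = -8 + 96664 = 96656$)
$p = \frac{1}{893} \approx 0.0011198$
$Q = \frac{33369625}{893}$ ($Q = 37368 + \frac{1}{893} = \frac{33369625}{893} \approx 37368.0$)
$\frac{1}{Q + K} = \frac{1}{\frac{33369625}{893} + 96656} = \frac{1}{\frac{119683433}{893}} = \frac{893}{119683433}$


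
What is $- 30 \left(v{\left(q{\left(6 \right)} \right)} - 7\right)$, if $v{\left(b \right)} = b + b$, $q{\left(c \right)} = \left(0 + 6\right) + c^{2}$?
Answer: $-2310$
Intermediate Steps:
$q{\left(c \right)} = 6 + c^{2}$
$v{\left(b \right)} = 2 b$
$- 30 \left(v{\left(q{\left(6 \right)} \right)} - 7\right) = - 30 \left(2 \left(6 + 6^{2}\right) - 7\right) = - 30 \left(2 \left(6 + 36\right) - 7\right) = - 30 \left(2 \cdot 42 - 7\right) = - 30 \left(84 - 7\right) = \left(-30\right) 77 = -2310$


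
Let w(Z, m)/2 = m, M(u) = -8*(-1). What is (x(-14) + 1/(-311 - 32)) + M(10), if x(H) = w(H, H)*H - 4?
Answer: 135827/343 ≈ 396.00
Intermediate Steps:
M(u) = 8
w(Z, m) = 2*m
x(H) = -4 + 2*H**2 (x(H) = (2*H)*H - 4 = 2*H**2 - 4 = -4 + 2*H**2)
(x(-14) + 1/(-311 - 32)) + M(10) = ((-4 + 2*(-14)**2) + 1/(-311 - 32)) + 8 = ((-4 + 2*196) + 1/(-343)) + 8 = ((-4 + 392) - 1/343) + 8 = (388 - 1/343) + 8 = 133083/343 + 8 = 135827/343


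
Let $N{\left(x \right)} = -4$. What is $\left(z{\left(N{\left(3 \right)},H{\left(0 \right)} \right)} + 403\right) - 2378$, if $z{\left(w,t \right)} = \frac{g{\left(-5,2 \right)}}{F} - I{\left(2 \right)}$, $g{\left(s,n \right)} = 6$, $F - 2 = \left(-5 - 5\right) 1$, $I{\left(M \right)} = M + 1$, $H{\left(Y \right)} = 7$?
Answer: $- \frac{7915}{4} \approx -1978.8$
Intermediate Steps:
$I{\left(M \right)} = 1 + M$
$F = -8$ ($F = 2 + \left(-5 - 5\right) 1 = 2 - 10 = -8$)
$z{\left(w,t \right)} = - \frac{15}{4}$ ($z{\left(w,t \right)} = \frac{6}{-8} - \left(1 + 2\right) = 6 \left(- \frac{1}{8}\right) - 3 = - \frac{3}{4} - 3 = - \frac{15}{4}$)
$\left(z{\left(N{\left(3 \right)},H{\left(0 \right)} \right)} + 403\right) - 2378 = \left(- \frac{15}{4} + 403\right) - 2378 = \frac{1597}{4} - 2378 = - \frac{7915}{4}$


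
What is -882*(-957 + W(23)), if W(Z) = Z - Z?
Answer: 844074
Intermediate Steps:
W(Z) = 0
-882*(-957 + W(23)) = -882*(-957 + 0) = -882*(-957) = 844074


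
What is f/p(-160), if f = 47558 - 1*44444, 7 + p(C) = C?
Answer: -3114/167 ≈ -18.647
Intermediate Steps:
p(C) = -7 + C
f = 3114 (f = 47558 - 44444 = 3114)
f/p(-160) = 3114/(-7 - 160) = 3114/(-167) = 3114*(-1/167) = -3114/167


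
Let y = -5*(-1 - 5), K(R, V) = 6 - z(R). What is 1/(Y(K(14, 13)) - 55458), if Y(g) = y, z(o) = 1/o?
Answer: -1/55428 ≈ -1.8041e-5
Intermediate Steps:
K(R, V) = 6 - 1/R
y = 30 (y = -5*(-6) = 30)
Y(g) = 30
1/(Y(K(14, 13)) - 55458) = 1/(30 - 55458) = 1/(-55428) = -1/55428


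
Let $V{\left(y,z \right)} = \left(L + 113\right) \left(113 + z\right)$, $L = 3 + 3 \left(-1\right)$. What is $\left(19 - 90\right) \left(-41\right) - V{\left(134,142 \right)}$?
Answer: $-25904$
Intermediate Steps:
$L = 0$ ($L = 3 - 3 = 0$)
$V{\left(y,z \right)} = 12769 + 113 z$ ($V{\left(y,z \right)} = \left(0 + 113\right) \left(113 + z\right) = 113 \left(113 + z\right) = 12769 + 113 z$)
$\left(19 - 90\right) \left(-41\right) - V{\left(134,142 \right)} = \left(19 - 90\right) \left(-41\right) - \left(12769 + 113 \cdot 142\right) = \left(-71\right) \left(-41\right) - \left(12769 + 16046\right) = 2911 - 28815 = -25904$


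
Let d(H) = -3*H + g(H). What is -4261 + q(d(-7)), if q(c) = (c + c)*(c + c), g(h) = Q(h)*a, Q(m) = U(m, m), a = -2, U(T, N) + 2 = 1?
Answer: -2145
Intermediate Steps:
U(T, N) = -1 (U(T, N) = -2 + 1 = -1)
Q(m) = -1
g(h) = 2 (g(h) = -1*(-2) = 2)
d(H) = 2 - 3*H (d(H) = -3*H + 2 = 2 - 3*H)
q(c) = 4*c² (q(c) = (2*c)*(2*c) = 4*c²)
-4261 + q(d(-7)) = -4261 + 4*(2 - 3*(-7))² = -4261 + 4*(2 + 21)² = -4261 + 4*23² = -4261 + 4*529 = -4261 + 2116 = -2145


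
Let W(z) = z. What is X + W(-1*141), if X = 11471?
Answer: 11330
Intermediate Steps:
X + W(-1*141) = 11471 - 1*141 = 11471 - 141 = 11330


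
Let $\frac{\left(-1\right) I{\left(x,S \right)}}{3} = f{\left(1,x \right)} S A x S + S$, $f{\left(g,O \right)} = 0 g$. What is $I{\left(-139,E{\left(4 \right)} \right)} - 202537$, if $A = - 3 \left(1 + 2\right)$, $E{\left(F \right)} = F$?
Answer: $-202549$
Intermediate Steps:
$A = -9$ ($A = \left(-3\right) 3 = -9$)
$f{\left(g,O \right)} = 0$
$I{\left(x,S \right)} = - 3 S$ ($I{\left(x,S \right)} = - 3 \left(0 S \left(-9\right) x S + S\right) = - 3 \left(0 \left(-9\right) x S + S\right) = - 3 \left(0 x S + S\right) = - 3 \left(0 S + S\right) = - 3 \left(0 + S\right) = - 3 S$)
$I{\left(-139,E{\left(4 \right)} \right)} - 202537 = \left(-3\right) 4 - 202537 = -12 - 202537 = -202549$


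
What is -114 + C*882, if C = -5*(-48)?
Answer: 211566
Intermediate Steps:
C = 240
-114 + C*882 = -114 + 240*882 = -114 + 211680 = 211566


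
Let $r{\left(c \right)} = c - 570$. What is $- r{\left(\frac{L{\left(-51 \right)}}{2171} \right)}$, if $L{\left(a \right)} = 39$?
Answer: $\frac{95187}{167} \approx 569.98$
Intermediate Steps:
$r{\left(c \right)} = -570 + c$ ($r{\left(c \right)} = c - 570 = -570 + c$)
$- r{\left(\frac{L{\left(-51 \right)}}{2171} \right)} = - (-570 + \frac{39}{2171}) = - (-570 + 39 \cdot \frac{1}{2171}) = - (-570 + \frac{3}{167}) = \left(-1\right) \left(- \frac{95187}{167}\right) = \frac{95187}{167}$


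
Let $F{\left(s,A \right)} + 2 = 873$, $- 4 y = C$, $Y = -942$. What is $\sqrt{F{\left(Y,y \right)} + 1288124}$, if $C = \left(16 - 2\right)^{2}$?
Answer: $\sqrt{1288995} \approx 1135.3$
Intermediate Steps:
$C = 196$ ($C = 14^{2} = 196$)
$y = -49$ ($y = \left(- \frac{1}{4}\right) 196 = -49$)
$F{\left(s,A \right)} = 871$ ($F{\left(s,A \right)} = -2 + 873 = 871$)
$\sqrt{F{\left(Y,y \right)} + 1288124} = \sqrt{871 + 1288124} = \sqrt{1288995}$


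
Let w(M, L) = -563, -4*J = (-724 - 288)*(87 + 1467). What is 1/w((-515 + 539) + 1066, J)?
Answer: -1/563 ≈ -0.0017762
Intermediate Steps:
J = 393162 (J = -(-724 - 288)*(87 + 1467)/4 = -(-253)*1554 = -¼*(-1572648) = 393162)
1/w((-515 + 539) + 1066, J) = 1/(-563) = -1/563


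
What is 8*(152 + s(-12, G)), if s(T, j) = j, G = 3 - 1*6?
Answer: 1192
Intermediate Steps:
G = -3 (G = 3 - 6 = -3)
8*(152 + s(-12, G)) = 8*(152 - 3) = 8*149 = 1192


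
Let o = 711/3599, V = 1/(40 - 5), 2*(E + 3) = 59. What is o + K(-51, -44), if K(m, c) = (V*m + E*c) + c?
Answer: -152576314/125965 ≈ -1211.3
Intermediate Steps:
E = 53/2 (E = -3 + (½)*59 = -3 + 59/2 = 53/2 ≈ 26.500)
V = 1/35 ≈ 0.028571
o = 711/3599 (o = 711*(1/3599) = 711/3599 ≈ 0.19755)
K(m, c) = m/35 + 55*c/2 (K(m, c) = (m/35 + 53*c/2) + c = m/35 + 55*c/2)
o + K(-51, -44) = 711/3599 + ((1/35)*(-51) + (55/2)*(-44)) = 711/3599 + (-51/35 - 1210) = 711/3599 - 42401/35 = -152576314/125965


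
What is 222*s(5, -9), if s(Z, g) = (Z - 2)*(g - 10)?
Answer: -12654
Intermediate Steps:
s(Z, g) = (-10 + g)*(-2 + Z) (s(Z, g) = (-2 + Z)*(-10 + g) = (-10 + g)*(-2 + Z))
222*s(5, -9) = 222*(20 - 10*5 - 2*(-9) + 5*(-9)) = 222*(20 - 50 + 18 - 45) = 222*(-57) = -12654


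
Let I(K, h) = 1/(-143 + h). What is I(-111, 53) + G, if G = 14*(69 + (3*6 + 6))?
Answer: 117179/90 ≈ 1302.0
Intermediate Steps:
G = 1302 (G = 14*(69 + (18 + 6)) = 14*(69 + 24) = 14*93 = 1302)
I(-111, 53) + G = 1/(-143 + 53) + 1302 = 1/(-90) + 1302 = -1/90 + 1302 = 117179/90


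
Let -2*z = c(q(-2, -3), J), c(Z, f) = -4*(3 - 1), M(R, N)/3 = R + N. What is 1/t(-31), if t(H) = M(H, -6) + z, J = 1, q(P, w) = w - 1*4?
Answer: -1/107 ≈ -0.0093458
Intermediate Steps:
q(P, w) = -4 + w (q(P, w) = w - 4 = -4 + w)
M(R, N) = 3*N + 3*R (M(R, N) = 3*(R + N) = 3*(N + R) = 3*N + 3*R)
c(Z, f) = -8 (c(Z, f) = -4*2 = -8)
z = 4 (z = -½*(-8) = 4)
t(H) = -14 + 3*H (t(H) = (3*(-6) + 3*H) + 4 = (-18 + 3*H) + 4 = -14 + 3*H)
1/t(-31) = 1/(-14 + 3*(-31)) = 1/(-14 - 93) = 1/(-107) = -1/107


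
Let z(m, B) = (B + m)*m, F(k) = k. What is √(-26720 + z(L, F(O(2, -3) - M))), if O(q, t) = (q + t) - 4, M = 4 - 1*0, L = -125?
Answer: I*√9970 ≈ 99.85*I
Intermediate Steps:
M = 4 (M = 4 + 0 = 4)
O(q, t) = -4 + q + t
z(m, B) = m*(B + m)
√(-26720 + z(L, F(O(2, -3) - M))) = √(-26720 - 125*(((-4 + 2 - 3) - 1*4) - 125)) = √(-26720 - 125*((-5 - 4) - 125)) = √(-26720 - 125*(-9 - 125)) = √(-26720 - 125*(-134)) = √(-26720 + 16750) = √(-9970) = I*√9970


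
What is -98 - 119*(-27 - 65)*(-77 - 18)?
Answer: -1040158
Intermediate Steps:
-98 - 119*(-27 - 65)*(-77 - 18) = -98 - (-10948)*(-95) = -98 - 119*8740 = -98 - 1040060 = -1040158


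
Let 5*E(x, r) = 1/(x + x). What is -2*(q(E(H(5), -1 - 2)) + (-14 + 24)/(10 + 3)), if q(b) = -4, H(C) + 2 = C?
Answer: 84/13 ≈ 6.4615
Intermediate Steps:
H(C) = -2 + C
E(x, r) = 1/(10*x) (E(x, r) = 1/(5*(x + x)) = 1/(5*((2*x))) = (1/(2*x))/5 = 1/(10*x))
-2*(q(E(H(5), -1 - 2)) + (-14 + 24)/(10 + 3)) = -2*(-4 + (-14 + 24)/(10 + 3)) = -2*(-4 + 10/13) = -2*(-42/13) = 84/13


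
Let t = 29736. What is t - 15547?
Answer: 14189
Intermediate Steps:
t - 15547 = 29736 - 15547 = 14189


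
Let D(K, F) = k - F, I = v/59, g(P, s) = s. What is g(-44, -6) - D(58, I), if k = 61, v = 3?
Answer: -3950/59 ≈ -66.949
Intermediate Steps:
I = 3/59 ≈ 0.050847
D(K, F) = 61 - F
g(-44, -6) - D(58, I) = -6 - (61 - 1*3/59) = -6 - (61 - 3/59) = -6 - 1*3596/59 = -6 - 3596/59 = -3950/59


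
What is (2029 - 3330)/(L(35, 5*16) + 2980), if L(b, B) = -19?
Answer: -1301/2961 ≈ -0.43938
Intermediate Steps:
(2029 - 3330)/(L(35, 5*16) + 2980) = (2029 - 3330)/(-19 + 2980) = -1301/2961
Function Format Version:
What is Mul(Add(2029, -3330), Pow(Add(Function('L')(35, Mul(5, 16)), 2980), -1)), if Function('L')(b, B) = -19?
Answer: Rational(-1301, 2961) ≈ -0.43938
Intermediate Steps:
Mul(Add(2029, -3330), Pow(Add(Function('L')(35, Mul(5, 16)), 2980), -1)) = Mul(Add(2029, -3330), Pow(Add(-19, 2980), -1)) = Mul(-1301, Pow(2961, -1)) = Mul(-1301, Rational(1, 2961)) = Rational(-1301, 2961)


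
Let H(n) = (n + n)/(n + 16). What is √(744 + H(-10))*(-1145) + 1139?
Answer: 1139 - 1145*√6666/3 ≈ -30022.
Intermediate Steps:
H(n) = 2*n/(16 + n) (H(n) = (2*n)/(16 + n) = 2*n/(16 + n))
√(744 + H(-10))*(-1145) + 1139 = √(744 + 2*(-10)/(16 - 10))*(-1145) + 1139 = √(744 + 2*(-10)/6)*(-1145) + 1139 = √(744 + 2*(-10)*(⅙))*(-1145) + 1139 = √(744 - 10/3)*(-1145) + 1139 = √(2222/3)*(-1145) + 1139 = (√6666/3)*(-1145) + 1139 = -1145*√6666/3 + 1139 = 1139 - 1145*√6666/3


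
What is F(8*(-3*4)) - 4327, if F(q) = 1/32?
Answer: -138463/32 ≈ -4327.0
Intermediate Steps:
F(q) = 1/32
F(8*(-3*4)) - 4327 = 1/32 - 4327 = -138463/32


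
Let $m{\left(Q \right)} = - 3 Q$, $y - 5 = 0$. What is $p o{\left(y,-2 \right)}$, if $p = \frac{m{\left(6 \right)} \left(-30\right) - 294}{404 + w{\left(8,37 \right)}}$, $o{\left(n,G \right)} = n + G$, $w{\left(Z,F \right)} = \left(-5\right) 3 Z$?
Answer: $\frac{369}{142} \approx 2.5986$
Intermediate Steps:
$y = 5$ ($y = 5 + 0 = 5$)
$w{\left(Z,F \right)} = - 15 Z$
$o{\left(n,G \right)} = G + n$
$p = \frac{123}{142}$ ($p = \frac{\left(-3\right) 6 \left(-30\right) - 294}{404 - 120} = \frac{\left(-18\right) \left(-30\right) - 294}{404 - 120} = \frac{540 - 294}{284} = 246 \cdot \frac{1}{284} = \frac{123}{142} \approx 0.8662$)
$p o{\left(y,-2 \right)} = \frac{123 \left(-2 + 5\right)}{142} = \frac{123}{142} \cdot 3 = \frac{369}{142}$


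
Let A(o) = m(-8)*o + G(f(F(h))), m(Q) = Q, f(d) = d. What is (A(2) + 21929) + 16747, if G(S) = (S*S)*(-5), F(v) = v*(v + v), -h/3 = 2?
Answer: 12740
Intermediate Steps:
h = -6 (h = -3*2 = -6)
F(v) = 2*v² (F(v) = v*(2*v) = 2*v²)
G(S) = -5*S² (G(S) = S²*(-5) = -5*S²)
A(o) = -25920 - 8*o (A(o) = -8*o - 5*(2*(-6)²)² = -8*o - 5*(2*36)² = -8*o - 5*72² = -8*o - 5*5184 = -8*o - 25920 = -25920 - 8*o)
(A(2) + 21929) + 16747 = ((-25920 - 8*2) + 21929) + 16747 = ((-25920 - 16) + 21929) + 16747 = (-25936 + 21929) + 16747 = -4007 + 16747 = 12740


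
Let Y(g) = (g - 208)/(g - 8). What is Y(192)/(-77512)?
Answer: 1/891388 ≈ 1.1218e-6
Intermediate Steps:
Y(g) = (-208 + g)/(-8 + g)
Y(192)/(-77512) = ((-208 + 192)/(-8 + 192))/(-77512) = (-16/184)*(-1/77512) = ((1/184)*(-16))*(-1/77512) = -2/23*(-1/77512) = 1/891388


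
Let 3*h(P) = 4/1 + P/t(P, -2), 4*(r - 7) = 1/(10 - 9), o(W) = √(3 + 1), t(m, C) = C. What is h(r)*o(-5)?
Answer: ¼ ≈ 0.25000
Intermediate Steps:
o(W) = 2 (o(W) = √4 = 2)
r = 29/4 (r = 7 + 1/(4*(10 - 9)) = 7 + (¼)/1 = 7 + (¼)*1 = 7 + ¼ = 29/4 ≈ 7.2500)
h(P) = 4/3 - P/6 (h(P) = (4/1 + P/(-2))/3 = (4*1 + P*(-½))/3 = (4 - P/2)/3 = 4/3 - P/6)
h(r)*o(-5) = (4/3 - ⅙*29/4)*2 = (4/3 - 29/24)*2 = (⅛)*2 = ¼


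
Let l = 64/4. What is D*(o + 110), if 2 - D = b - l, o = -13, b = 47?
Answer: -2813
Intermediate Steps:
l = 16 (l = 64*(¼) = 16)
D = -29 (D = 2 - (47 - 1*16) = 2 - (47 - 16) = 2 - 1*31 = 2 - 31 = -29)
D*(o + 110) = -29*(-13 + 110) = -29*97 = -2813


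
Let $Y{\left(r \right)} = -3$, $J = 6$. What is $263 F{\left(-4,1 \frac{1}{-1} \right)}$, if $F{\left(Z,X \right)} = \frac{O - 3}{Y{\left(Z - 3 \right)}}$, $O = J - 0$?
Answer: $-263$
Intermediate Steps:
$O = 6$ ($O = 6 - 0 = 6 + 0 = 6$)
$F{\left(Z,X \right)} = -1$ ($F{\left(Z,X \right)} = \frac{6 - 3}{-3} = \left(6 - 3\right) \left(- \frac{1}{3}\right) = 3 \left(- \frac{1}{3}\right) = -1$)
$263 F{\left(-4,1 \frac{1}{-1} \right)} = 263 \left(-1\right) = -263$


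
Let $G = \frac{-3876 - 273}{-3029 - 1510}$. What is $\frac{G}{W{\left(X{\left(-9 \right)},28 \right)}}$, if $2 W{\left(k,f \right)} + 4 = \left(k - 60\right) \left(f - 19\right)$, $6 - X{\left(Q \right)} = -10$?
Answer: $- \frac{1383}{302600} \approx -0.0045704$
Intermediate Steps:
$X{\left(Q \right)} = 16$ ($X{\left(Q \right)} = 6 - -10 = 6 + 10 = 16$)
$G = \frac{1383}{1513}$ ($G = - \frac{4149}{-3029 - 1510} = - \frac{4149}{-4539} = \left(-4149\right) \left(- \frac{1}{4539}\right) = \frac{1383}{1513} \approx 0.91408$)
$W{\left(k,f \right)} = -2 + \frac{\left(-60 + k\right) \left(-19 + f\right)}{2}$ ($W{\left(k,f \right)} = -2 + \frac{\left(k - 60\right) \left(f - 19\right)}{2} = -2 + \frac{\left(-60 + k\right) \left(-19 + f\right)}{2}$)
$\frac{G}{W{\left(X{\left(-9 \right)},28 \right)}} = \frac{1383}{1513 \left(568 - 840 - 152 + \frac{1}{2} \cdot 28 \cdot 16\right)} = \frac{1383}{1513 \left(568 - 840 - 152 + 224\right)} = \frac{1383}{1513 \left(-200\right)} = \frac{1383}{1513} \left(- \frac{1}{200}\right) = - \frac{1383}{302600}$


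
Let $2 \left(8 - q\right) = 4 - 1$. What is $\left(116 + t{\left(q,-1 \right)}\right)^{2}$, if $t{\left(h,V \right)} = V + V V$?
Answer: $13456$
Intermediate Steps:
$q = \frac{13}{2}$ ($q = 8 - \frac{4 - 1}{2} = 8 - \frac{3}{2} = \frac{13}{2} \approx 6.5$)
$t{\left(h,V \right)} = V + V^{2}$
$\left(116 + t{\left(q,-1 \right)}\right)^{2} = \left(116 - \left(1 - 1\right)\right)^{2} = \left(116 - 0\right)^{2} = \left(116 + 0\right)^{2} = 116^{2} = 13456$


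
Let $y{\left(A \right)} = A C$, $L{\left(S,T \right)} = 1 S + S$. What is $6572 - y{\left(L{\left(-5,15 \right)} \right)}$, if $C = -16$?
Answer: $6412$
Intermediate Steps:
$L{\left(S,T \right)} = 2 S$ ($L{\left(S,T \right)} = S + S = 2 S$)
$y{\left(A \right)} = - 16 A$ ($y{\left(A \right)} = A \left(-16\right) = - 16 A$)
$6572 - y{\left(L{\left(-5,15 \right)} \right)} = 6572 - - 16 \cdot 2 \left(-5\right) = 6572 - \left(-16\right) \left(-10\right) = 6572 - 160 = 6412$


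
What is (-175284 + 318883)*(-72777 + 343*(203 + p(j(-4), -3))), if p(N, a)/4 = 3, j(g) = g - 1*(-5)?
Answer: 139003832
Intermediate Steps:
j(g) = 5 + g (j(g) = g + 5 = 5 + g)
p(N, a) = 12 (p(N, a) = 4*3 = 12)
(-175284 + 318883)*(-72777 + 343*(203 + p(j(-4), -3))) = (-175284 + 318883)*(-72777 + 343*(203 + 12)) = 143599*(-72777 + 343*215) = 143599*(-72777 + 73745) = 143599*968 = 139003832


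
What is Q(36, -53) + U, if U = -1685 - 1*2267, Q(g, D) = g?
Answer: -3916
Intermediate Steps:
U = -3952 (U = -1685 - 2267 = -3952)
Q(36, -53) + U = 36 - 3952 = -3916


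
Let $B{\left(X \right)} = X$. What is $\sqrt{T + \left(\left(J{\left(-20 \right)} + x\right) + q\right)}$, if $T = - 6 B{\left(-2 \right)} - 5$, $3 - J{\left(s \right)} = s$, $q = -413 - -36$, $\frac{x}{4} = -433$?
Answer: $3 i \sqrt{231} \approx 45.596 i$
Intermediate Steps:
$x = -1732$ ($x = 4 \left(-433\right) = -1732$)
$q = -377$ ($q = -413 + 36 = -377$)
$J{\left(s \right)} = 3 - s$
$T = 7$ ($T = \left(-6\right) \left(-2\right) - 5 = 12 - 5 = 7$)
$\sqrt{T + \left(\left(J{\left(-20 \right)} + x\right) + q\right)} = \sqrt{7 + \left(\left(\left(3 - -20\right) - 1732\right) - 377\right)} = \sqrt{7 + \left(\left(\left(3 + 20\right) - 1732\right) - 377\right)} = \sqrt{7 + \left(\left(23 - 1732\right) - 377\right)} = \sqrt{7 - 2086} = \sqrt{-2079} = 3 i \sqrt{231}$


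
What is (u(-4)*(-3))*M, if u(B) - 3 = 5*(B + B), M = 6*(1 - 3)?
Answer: -1332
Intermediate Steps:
M = -12 (M = 6*(-2) = -12)
u(B) = 3 + 10*B (u(B) = 3 + 5*(B + B) = 3 + 5*(2*B) = 3 + 10*B)
(u(-4)*(-3))*M = ((3 + 10*(-4))*(-3))*(-12) = ((3 - 40)*(-3))*(-12) = -37*(-3)*(-12) = 111*(-12) = -1332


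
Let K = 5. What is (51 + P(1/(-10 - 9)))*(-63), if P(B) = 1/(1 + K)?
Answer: -6447/2 ≈ -3223.5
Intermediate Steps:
P(B) = ⅙ (P(B) = 1/(1 + 5) = 1/6 = ⅙)
(51 + P(1/(-10 - 9)))*(-63) = (51 + ⅙)*(-63) = (307/6)*(-63) = -6447/2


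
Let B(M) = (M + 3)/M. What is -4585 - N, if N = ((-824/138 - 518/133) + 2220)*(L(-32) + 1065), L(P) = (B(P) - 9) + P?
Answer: -47610599131/20976 ≈ -2.2698e+6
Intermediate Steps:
B(M) = (3 + M)/M
L(P) = -9 + P + (3 + P)/P (L(P) = ((3 + P)/P - 9) + P = (-9 + (3 + P)/P) + P = -9 + P + (3 + P)/P)
N = 47514424171/20976 (N = ((-824/138 - 518/133) + 2220)*((-8 - 32 + 3/(-32)) + 1065) = ((-824*1/138 - 518*1/133) + 2220)*((-8 - 32 + 3*(-1/32)) + 1065) = ((-412/69 - 74/19) + 2220)*((-8 - 32 - 3/32) + 1065) = (-12934/1311 + 2220)*(-1283/32 + 1065) = (2897486/1311)*(32797/32) = 47514424171/20976 ≈ 2.2652e+6)
-4585 - N = -4585 - 1*47514424171/20976 = -4585 - 47514424171/20976 = -47610599131/20976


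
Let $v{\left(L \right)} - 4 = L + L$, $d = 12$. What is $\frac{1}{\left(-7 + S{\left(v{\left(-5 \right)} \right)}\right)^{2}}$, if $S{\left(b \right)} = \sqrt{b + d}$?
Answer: $\frac{1}{\left(7 - \sqrt{6}\right)^{2}} \approx 0.048293$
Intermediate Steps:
$v{\left(L \right)} = 4 + 2 L$ ($v{\left(L \right)} = 4 + \left(L + L\right) = 4 + 2 L$)
$S{\left(b \right)} = \sqrt{12 + b}$ ($S{\left(b \right)} = \sqrt{b + 12} = \sqrt{12 + b}$)
$\frac{1}{\left(-7 + S{\left(v{\left(-5 \right)} \right)}\right)^{2}} = \frac{1}{\left(-7 + \sqrt{12 + \left(4 + 2 \left(-5\right)\right)}\right)^{2}} = \frac{1}{\left(-7 + \sqrt{12 + \left(4 - 10\right)}\right)^{2}} = \frac{1}{\left(-7 + \sqrt{12 - 6}\right)^{2}} = \frac{1}{\left(-7 + \sqrt{6}\right)^{2}}$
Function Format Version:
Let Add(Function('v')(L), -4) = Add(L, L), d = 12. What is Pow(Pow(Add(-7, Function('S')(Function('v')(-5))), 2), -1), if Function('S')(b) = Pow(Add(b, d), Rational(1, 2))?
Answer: Pow(Add(7, Mul(-1, Pow(6, Rational(1, 2)))), -2) ≈ 0.048293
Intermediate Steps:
Function('v')(L) = Add(4, Mul(2, L)) (Function('v')(L) = Add(4, Add(L, L)) = Add(4, Mul(2, L)))
Function('S')(b) = Pow(Add(12, b), Rational(1, 2)) (Function('S')(b) = Pow(Add(b, 12), Rational(1, 2)) = Pow(Add(12, b), Rational(1, 2)))
Pow(Pow(Add(-7, Function('S')(Function('v')(-5))), 2), -1) = Pow(Pow(Add(-7, Pow(Add(12, Add(4, Mul(2, -5))), Rational(1, 2))), 2), -1) = Pow(Pow(Add(-7, Pow(Add(12, Add(4, -10)), Rational(1, 2))), 2), -1) = Pow(Pow(Add(-7, Pow(Add(12, -6), Rational(1, 2))), 2), -1) = Pow(Pow(Add(-7, Pow(6, Rational(1, 2))), 2), -1) = Pow(Add(-7, Pow(6, Rational(1, 2))), -2)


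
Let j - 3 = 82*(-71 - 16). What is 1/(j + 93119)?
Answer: 1/85988 ≈ 1.1630e-5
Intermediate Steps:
j = -7131 (j = 3 + 82*(-71 - 16) = 3 + 82*(-87) = 3 - 7134 = -7131)
1/(j + 93119) = 1/(-7131 + 93119) = 1/85988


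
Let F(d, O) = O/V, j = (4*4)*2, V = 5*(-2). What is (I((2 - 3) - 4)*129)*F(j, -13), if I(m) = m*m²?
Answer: -41925/2 ≈ -20963.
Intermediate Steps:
V = -10
j = 32 (j = 16*2 = 32)
F(d, O) = -O/10 (F(d, O) = O/(-10) = O*(-⅒) = -O/10)
I(m) = m³
(I((2 - 3) - 4)*129)*F(j, -13) = (((2 - 3) - 4)³*129)*(-⅒*(-13)) = ((-1 - 4)³*129)*(13/10) = ((-5)³*129)*(13/10) = -125*129*(13/10) = -16125*13/10 = -41925/2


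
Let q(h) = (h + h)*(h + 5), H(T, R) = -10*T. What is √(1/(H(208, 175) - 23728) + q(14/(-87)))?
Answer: I*√490726656349/561324 ≈ 1.248*I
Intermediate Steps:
q(h) = 2*h*(5 + h) (q(h) = (2*h)*(5 + h) = 2*h*(5 + h))
√(1/(H(208, 175) - 23728) + q(14/(-87))) = √(1/(-10*208 - 23728) + 2*(14/(-87))*(5 + 14/(-87))) = √(1/(-2080 - 23728) + 2*(14*(-1/87))*(5 + 14*(-1/87))) = √(1/(-25808) + 2*(-14/87)*(5 - 14/87)) = √(-1/25808 + 2*(-14/87)*(421/87)) = √(-1/25808 - 11788/7569) = √(-304232273/195340752) = I*√490726656349/561324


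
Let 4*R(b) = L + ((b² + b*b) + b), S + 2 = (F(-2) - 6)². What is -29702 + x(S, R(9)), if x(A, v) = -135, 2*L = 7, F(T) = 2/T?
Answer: -29837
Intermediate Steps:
L = 7/2 (L = (½)*7 = 7/2 ≈ 3.5000)
S = 47 (S = -2 + (2/(-2) - 6)² = -2 + (2*(-½) - 6)² = -2 + (-1 - 6)² = -2 + (-7)² = -2 + 49 = 47)
R(b) = 7/8 + b²/2 + b/4 (R(b) = (7/2 + ((b² + b*b) + b))/4 = (7/2 + ((b² + b²) + b))/4 = (7/2 + (2*b² + b))/4 = (7/2 + (b + 2*b²))/4 = (7/2 + b + 2*b²)/4 = 7/8 + b²/2 + b/4)
-29702 + x(S, R(9)) = -29702 - 135 = -29837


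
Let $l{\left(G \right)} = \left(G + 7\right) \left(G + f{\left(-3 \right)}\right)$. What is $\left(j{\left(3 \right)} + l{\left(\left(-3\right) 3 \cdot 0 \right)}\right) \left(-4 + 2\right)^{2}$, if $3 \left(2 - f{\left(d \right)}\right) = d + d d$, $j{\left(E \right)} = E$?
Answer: $12$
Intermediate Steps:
$f{\left(d \right)} = 2 - \frac{d}{3} - \frac{d^{2}}{3}$ ($f{\left(d \right)} = 2 - \frac{d + d d}{3} = 2 - \frac{d + d^{2}}{3} = 2 - \left(\frac{d}{3} + \frac{d^{2}}{3}\right) = 2 - \frac{d}{3} - \frac{d^{2}}{3}$)
$l{\left(G \right)} = G \left(7 + G\right)$ ($l{\left(G \right)} = \left(G + 7\right) \left(G - \left(-3 + 3\right)\right) = \left(7 + G\right) \left(G + \left(2 + 1 - 3\right)\right) = \left(7 + G\right) \left(G + 0\right) = \left(7 + G\right) G = G \left(7 + G\right)$)
$\left(j{\left(3 \right)} + l{\left(\left(-3\right) 3 \cdot 0 \right)}\right) \left(-4 + 2\right)^{2} = \left(3 + \left(-3\right) 3 \cdot 0 \left(7 + \left(-3\right) 3 \cdot 0\right)\right) \left(-4 + 2\right)^{2} = \left(3 + \left(-9\right) 0 \left(7 - 0\right)\right) \left(-2\right)^{2} = \left(3 + 0 \left(7 + 0\right)\right) 4 = \left(3 + 0 \cdot 7\right) 4 = \left(3 + 0\right) 4 = 3 \cdot 4 = 12$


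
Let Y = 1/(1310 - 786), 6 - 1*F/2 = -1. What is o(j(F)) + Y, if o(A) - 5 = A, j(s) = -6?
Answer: -523/524 ≈ -0.99809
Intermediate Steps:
F = 14 (F = 12 - 2*(-1) = 12 + 2 = 14)
o(A) = 5 + A
Y = 1/524 ≈ 0.0019084
o(j(F)) + Y = (5 - 6) + 1/524 = -1 + 1/524 = -523/524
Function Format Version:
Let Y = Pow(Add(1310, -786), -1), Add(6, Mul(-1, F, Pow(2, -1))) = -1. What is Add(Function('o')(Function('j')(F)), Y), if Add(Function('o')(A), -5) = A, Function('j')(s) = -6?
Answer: Rational(-523, 524) ≈ -0.99809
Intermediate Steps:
F = 14 (F = Add(12, Mul(-2, -1)) = Add(12, 2) = 14)
Function('o')(A) = Add(5, A)
Y = Rational(1, 524) (Y = Pow(524, -1) = Rational(1, 524) ≈ 0.0019084)
Add(Function('o')(Function('j')(F)), Y) = Add(Add(5, -6), Rational(1, 524)) = Add(-1, Rational(1, 524)) = Rational(-523, 524)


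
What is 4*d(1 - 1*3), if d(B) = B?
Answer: -8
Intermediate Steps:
4*d(1 - 1*3) = 4*(1 - 1*3) = 4*(1 - 3) = 4*(-2) = -8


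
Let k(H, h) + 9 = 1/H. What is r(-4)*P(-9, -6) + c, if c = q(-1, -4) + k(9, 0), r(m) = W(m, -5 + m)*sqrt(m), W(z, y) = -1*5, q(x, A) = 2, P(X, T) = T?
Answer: -62/9 + 60*I ≈ -6.8889 + 60.0*I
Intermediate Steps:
k(H, h) = -9 + 1/H
W(z, y) = -5
r(m) = -5*sqrt(m)
c = -62/9 (c = 2 + (-9 + 1/9) = 2 - 80/9 = -62/9 ≈ -6.8889)
r(-4)*P(-9, -6) + c = -10*I*(-6) - 62/9 = 60*I - 62/9 = -62/9 + 60*I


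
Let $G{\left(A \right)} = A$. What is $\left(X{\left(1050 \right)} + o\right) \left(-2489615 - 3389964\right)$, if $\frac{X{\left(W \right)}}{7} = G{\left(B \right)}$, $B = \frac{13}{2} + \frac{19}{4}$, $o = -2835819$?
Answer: $\frac{66691835293419}{4} \approx 1.6673 \cdot 10^{13}$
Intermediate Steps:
$B = \frac{45}{4}$ ($B = 13 \cdot \frac{1}{2} + 19 \cdot \frac{1}{4} = \frac{13}{2} + \frac{19}{4} = \frac{45}{4} \approx 11.25$)
$X{\left(W \right)} = \frac{315}{4}$ ($X{\left(W \right)} = 7 \cdot \frac{45}{4} = \frac{315}{4}$)
$\left(X{\left(1050 \right)} + o\right) \left(-2489615 - 3389964\right) = \left(\frac{315}{4} - 2835819\right) \left(-2489615 - 3389964\right) = \left(- \frac{11342961}{4}\right) \left(-5879579\right) = \frac{66691835293419}{4}$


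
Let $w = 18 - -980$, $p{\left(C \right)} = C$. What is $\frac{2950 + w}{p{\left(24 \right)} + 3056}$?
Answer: $\frac{141}{110} \approx 1.2818$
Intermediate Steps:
$w = 998$ ($w = 18 + 980 = 998$)
$\frac{2950 + w}{p{\left(24 \right)} + 3056} = \frac{2950 + 998}{24 + 3056} = \frac{3948}{3080} = 3948 \cdot \frac{1}{3080} = \frac{141}{110}$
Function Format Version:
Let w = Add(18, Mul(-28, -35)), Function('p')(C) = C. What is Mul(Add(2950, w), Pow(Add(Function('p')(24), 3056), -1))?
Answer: Rational(141, 110) ≈ 1.2818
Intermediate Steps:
w = 998 (w = Add(18, 980) = 998)
Mul(Add(2950, w), Pow(Add(Function('p')(24), 3056), -1)) = Mul(Add(2950, 998), Pow(Add(24, 3056), -1)) = Mul(3948, Pow(3080, -1)) = Mul(3948, Rational(1, 3080)) = Rational(141, 110)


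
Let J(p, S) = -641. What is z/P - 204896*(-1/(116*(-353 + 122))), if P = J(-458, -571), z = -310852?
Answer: 2049562964/4294059 ≈ 477.30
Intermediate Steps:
P = -641
z/P - 204896*(-1/(116*(-353 + 122))) = -310852/(-641) - 204896*(-1/(116*(-353 + 122))) = -310852*(-1/641) - 204896/((-231*(-116))) = 310852/641 - 204896/26796 = 310852/641 - 204896*1/26796 = 310852/641 - 51224/6699 = 2049562964/4294059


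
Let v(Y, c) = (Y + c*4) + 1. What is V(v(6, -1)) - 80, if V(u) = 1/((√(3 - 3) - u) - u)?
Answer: -481/6 ≈ -80.167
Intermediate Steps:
v(Y, c) = 1 + Y + 4*c (v(Y, c) = (Y + 4*c) + 1 = 1 + Y + 4*c)
V(u) = -1/(2*u) (V(u) = 1/((√0 - u) - u) = 1/((0 - u) - u) = 1/(-u - u) = 1/(-2*u) = -1/(2*u))
V(v(6, -1)) - 80 = -1/(2*(1 + 6 + 4*(-1))) - 80 = -1/(2*(1 + 6 - 4)) - 80 = -½/3 - 80 = -½*⅓ - 80 = -⅙ - 80 = -481/6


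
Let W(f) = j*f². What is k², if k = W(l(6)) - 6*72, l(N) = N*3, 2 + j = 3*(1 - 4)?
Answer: 15968016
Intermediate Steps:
j = -11 (j = -2 + 3*(1 - 4) = -2 + 3*(-3) = -2 - 9 = -11)
l(N) = 3*N
W(f) = -11*f²
k = -3996 (k = -11*(3*6)² - 6*72 = -11*18² - 1*432 = -11*324 - 432 = -3564 - 432 = -3996)
k² = (-3996)² = 15968016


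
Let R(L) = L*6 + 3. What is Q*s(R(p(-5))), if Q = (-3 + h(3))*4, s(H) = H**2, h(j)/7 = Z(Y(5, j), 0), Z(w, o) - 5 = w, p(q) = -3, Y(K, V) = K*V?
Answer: 123300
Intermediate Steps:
Z(w, o) = 5 + w
R(L) = 3 + 6*L (R(L) = 6*L + 3 = 3 + 6*L)
h(j) = 35 + 35*j (h(j) = 7*(5 + 5*j) = 35 + 35*j)
Q = 548 (Q = (-3 + (35 + 35*3))*4 = (-3 + (35 + 105))*4 = (-3 + 140)*4 = 137*4 = 548)
Q*s(R(p(-5))) = 548*(3 + 6*(-3))**2 = 548*(3 - 18)**2 = 548*(-15)**2 = 548*225 = 123300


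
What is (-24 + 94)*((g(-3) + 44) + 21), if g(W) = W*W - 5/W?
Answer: 15890/3 ≈ 5296.7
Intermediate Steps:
g(W) = W**2 - 5/W
(-24 + 94)*((g(-3) + 44) + 21) = (-24 + 94)*(((-5 + (-3)**3)/(-3) + 44) + 21) = 70*((-(-5 - 27)/3 + 44) + 21) = 70*((-1/3*(-32) + 44) + 21) = 70*((32/3 + 44) + 21) = 70*(164/3 + 21) = 70*(227/3) = 15890/3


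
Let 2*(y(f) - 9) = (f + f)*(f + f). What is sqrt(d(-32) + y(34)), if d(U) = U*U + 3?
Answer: 6*sqrt(93) ≈ 57.862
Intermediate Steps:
y(f) = 9 + 2*f**2 (y(f) = 9 + ((f + f)*(f + f))/2 = 9 + ((2*f)*(2*f))/2 = 9 + (4*f**2)/2 = 9 + 2*f**2)
d(U) = 3 + U**2 (d(U) = U**2 + 3 = 3 + U**2)
sqrt(d(-32) + y(34)) = sqrt((3 + (-32)**2) + (9 + 2*34**2)) = sqrt((3 + 1024) + (9 + 2*1156)) = sqrt(1027 + (9 + 2312)) = sqrt(1027 + 2321) = sqrt(3348) = 6*sqrt(93)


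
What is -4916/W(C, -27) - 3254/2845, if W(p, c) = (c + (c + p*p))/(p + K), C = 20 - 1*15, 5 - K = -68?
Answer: 1090815194/82505 ≈ 13221.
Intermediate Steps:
K = 73 (K = 5 - 1*(-68) = 5 + 68 = 73)
C = 5 (C = 20 - 15 = 5)
W(p, c) = (p² + 2*c)/(73 + p) (W(p, c) = (c + (c + p*p))/(p + 73) = (c + (c + p²))/(73 + p) = (p² + 2*c)/(73 + p))
-4916/W(C, -27) - 3254/2845 = -4916*(73 + 5)/(5² + 2*(-27)) - 3254/2845 = -4916*78/(25 - 54) - 3254*1/2845 = -4916/((1/78)*(-29)) - 3254/2845 = -4916/(-29/78) - 3254/2845 = -4916*(-78/29) - 3254/2845 = 383448/29 - 3254/2845 = 1090815194/82505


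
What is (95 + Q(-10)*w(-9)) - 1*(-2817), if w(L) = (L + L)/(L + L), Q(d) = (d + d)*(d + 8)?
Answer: 2952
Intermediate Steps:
Q(d) = 2*d*(8 + d) (Q(d) = (2*d)*(8 + d) = 2*d*(8 + d))
w(L) = 1 (w(L) = (2*L)/((2*L)) = (2*L)*(1/(2*L)) = 1)
(95 + Q(-10)*w(-9)) - 1*(-2817) = (95 + (2*(-10)*(8 - 10))*1) - 1*(-2817) = (95 + (2*(-10)*(-2))*1) + 2817 = (95 + 40*1) + 2817 = (95 + 40) + 2817 = 135 + 2817 = 2952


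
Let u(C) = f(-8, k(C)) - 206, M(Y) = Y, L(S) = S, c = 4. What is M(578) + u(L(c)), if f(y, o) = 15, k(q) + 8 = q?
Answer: 387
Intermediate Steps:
k(q) = -8 + q
u(C) = -191 (u(C) = 15 - 206 = -191)
M(578) + u(L(c)) = 578 - 191 = 387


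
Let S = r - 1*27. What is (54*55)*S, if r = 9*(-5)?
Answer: -213840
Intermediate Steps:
r = -45
S = -72 (S = -45 - 1*27 = -45 - 27 = -72)
(54*55)*S = (54*55)*(-72) = 2970*(-72) = -213840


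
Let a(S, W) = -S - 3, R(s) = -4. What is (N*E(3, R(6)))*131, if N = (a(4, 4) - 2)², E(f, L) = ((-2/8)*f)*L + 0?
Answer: 31833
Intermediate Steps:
E(f, L) = -L*f/4 (E(f, L) = ((-2*⅛)*f)*L + 0 = (-f/4)*L + 0 = -L*f/4 + 0 = -L*f/4)
a(S, W) = -3 - S
N = 81 (N = ((-3 - 1*4) - 2)² = ((-3 - 4) - 2)² = (-7 - 2)² = (-9)² = 81)
(N*E(3, R(6)))*131 = (81*(-¼*(-4)*3))*131 = (81*3)*131 = 243*131 = 31833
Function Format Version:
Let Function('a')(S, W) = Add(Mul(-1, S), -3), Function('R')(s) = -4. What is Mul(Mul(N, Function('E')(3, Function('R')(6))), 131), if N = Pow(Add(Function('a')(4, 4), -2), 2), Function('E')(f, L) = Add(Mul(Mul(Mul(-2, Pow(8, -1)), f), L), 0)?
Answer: 31833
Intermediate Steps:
Function('E')(f, L) = Mul(Rational(-1, 4), L, f) (Function('E')(f, L) = Add(Mul(Mul(Mul(-2, Rational(1, 8)), f), L), 0) = Add(Mul(Mul(Rational(-1, 4), f), L), 0) = Add(Mul(Rational(-1, 4), L, f), 0) = Mul(Rational(-1, 4), L, f))
Function('a')(S, W) = Add(-3, Mul(-1, S))
N = 81 (N = Pow(Add(Add(-3, Mul(-1, 4)), -2), 2) = Pow(Add(Add(-3, -4), -2), 2) = Pow(Add(-7, -2), 2) = Pow(-9, 2) = 81)
Mul(Mul(N, Function('E')(3, Function('R')(6))), 131) = Mul(Mul(81, Mul(Rational(-1, 4), -4, 3)), 131) = Mul(Mul(81, 3), 131) = Mul(243, 131) = 31833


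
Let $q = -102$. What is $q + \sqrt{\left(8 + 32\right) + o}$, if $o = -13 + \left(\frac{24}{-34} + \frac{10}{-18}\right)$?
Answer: $-102 + \frac{\sqrt{66946}}{51} \approx -96.927$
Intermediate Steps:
$o = - \frac{2182}{153}$ ($o = -13 + \left(24 \left(- \frac{1}{34}\right) + 10 \left(- \frac{1}{18}\right)\right) = -13 - \frac{193}{153} = - \frac{2182}{153} \approx -14.261$)
$q + \sqrt{\left(8 + 32\right) + o} = -102 + \sqrt{\left(8 + 32\right) - \frac{2182}{153}} = -102 + \sqrt{40 - \frac{2182}{153}} = -102 + \sqrt{\frac{3938}{153}} = -102 + \frac{\sqrt{66946}}{51}$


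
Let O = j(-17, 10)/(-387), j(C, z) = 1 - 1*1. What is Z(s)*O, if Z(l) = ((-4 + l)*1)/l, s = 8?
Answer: 0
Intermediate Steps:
Z(l) = (-4 + l)/l
j(C, z) = 0 (j(C, z) = 1 - 1 = 0)
O = 0 (O = 0/(-387) = 0*(-1/387) = 0)
Z(s)*O = ((-4 + 8)/8)*0 = ((⅛)*4)*0 = (½)*0 = 0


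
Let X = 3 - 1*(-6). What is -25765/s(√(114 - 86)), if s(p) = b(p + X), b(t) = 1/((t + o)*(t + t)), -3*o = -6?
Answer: -6544310 - 2061200*√7 ≈ -1.1998e+7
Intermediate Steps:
o = 2 (o = -⅓*(-6) = 2)
X = 9 (X = 3 + 6 = 9)
b(t) = 1/(2*t*(2 + t)) (b(t) = 1/((t + 2)*(t + t)) = 1/((2 + t)*(2*t)) = 1/(2*t*(2 + t)))
s(p) = 1/(2*(9 + p)*(11 + p)) (s(p) = 1/(2*(p + 9)*(2 + (p + 9))) = 1/(2*(9 + p)*(2 + (9 + p))) = 1/(2*(9 + p)*(11 + p)))
-25765/s(√(114 - 86)) = -25765*2*(9 + √(114 - 86))*(11 + √(114 - 86)) = -25765*2*(9 + √28)*(11 + √28) = -25765*2*(9 + 2*√7)*(11 + 2*√7) = -51530*(9 + 2*√7)*(11 + 2*√7)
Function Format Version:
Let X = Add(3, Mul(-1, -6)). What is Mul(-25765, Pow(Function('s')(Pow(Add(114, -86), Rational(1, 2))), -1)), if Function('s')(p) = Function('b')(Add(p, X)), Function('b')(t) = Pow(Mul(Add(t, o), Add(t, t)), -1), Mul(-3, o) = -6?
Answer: Add(-6544310, Mul(-2061200, Pow(7, Rational(1, 2)))) ≈ -1.1998e+7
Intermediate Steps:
o = 2 (o = Mul(Rational(-1, 3), -6) = 2)
X = 9 (X = Add(3, 6) = 9)
Function('b')(t) = Mul(Rational(1, 2), Pow(t, -1), Pow(Add(2, t), -1)) (Function('b')(t) = Pow(Mul(Add(t, 2), Add(t, t)), -1) = Pow(Mul(Add(2, t), Mul(2, t)), -1) = Pow(Mul(2, t, Add(2, t)), -1) = Mul(Rational(1, 2), Pow(t, -1), Pow(Add(2, t), -1)))
Function('s')(p) = Mul(Rational(1, 2), Pow(Add(9, p), -1), Pow(Add(11, p), -1)) (Function('s')(p) = Mul(Rational(1, 2), Pow(Add(p, 9), -1), Pow(Add(2, Add(p, 9)), -1)) = Mul(Rational(1, 2), Pow(Add(9, p), -1), Pow(Add(2, Add(9, p)), -1)) = Mul(Rational(1, 2), Pow(Add(9, p), -1), Pow(Add(11, p), -1)))
Mul(-25765, Pow(Function('s')(Pow(Add(114, -86), Rational(1, 2))), -1)) = Mul(-25765, Pow(Mul(Rational(1, 2), Pow(Add(9, Pow(Add(114, -86), Rational(1, 2))), -1), Pow(Add(11, Pow(Add(114, -86), Rational(1, 2))), -1)), -1)) = Mul(-25765, Pow(Mul(Rational(1, 2), Pow(Add(9, Pow(28, Rational(1, 2))), -1), Pow(Add(11, Pow(28, Rational(1, 2))), -1)), -1)) = Mul(-25765, Pow(Mul(Rational(1, 2), Pow(Add(9, Mul(2, Pow(7, Rational(1, 2)))), -1), Pow(Add(11, Mul(2, Pow(7, Rational(1, 2)))), -1)), -1)) = Mul(-25765, Mul(2, Add(9, Mul(2, Pow(7, Rational(1, 2)))), Add(11, Mul(2, Pow(7, Rational(1, 2)))))) = Mul(-51530, Add(9, Mul(2, Pow(7, Rational(1, 2)))), Add(11, Mul(2, Pow(7, Rational(1, 2)))))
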